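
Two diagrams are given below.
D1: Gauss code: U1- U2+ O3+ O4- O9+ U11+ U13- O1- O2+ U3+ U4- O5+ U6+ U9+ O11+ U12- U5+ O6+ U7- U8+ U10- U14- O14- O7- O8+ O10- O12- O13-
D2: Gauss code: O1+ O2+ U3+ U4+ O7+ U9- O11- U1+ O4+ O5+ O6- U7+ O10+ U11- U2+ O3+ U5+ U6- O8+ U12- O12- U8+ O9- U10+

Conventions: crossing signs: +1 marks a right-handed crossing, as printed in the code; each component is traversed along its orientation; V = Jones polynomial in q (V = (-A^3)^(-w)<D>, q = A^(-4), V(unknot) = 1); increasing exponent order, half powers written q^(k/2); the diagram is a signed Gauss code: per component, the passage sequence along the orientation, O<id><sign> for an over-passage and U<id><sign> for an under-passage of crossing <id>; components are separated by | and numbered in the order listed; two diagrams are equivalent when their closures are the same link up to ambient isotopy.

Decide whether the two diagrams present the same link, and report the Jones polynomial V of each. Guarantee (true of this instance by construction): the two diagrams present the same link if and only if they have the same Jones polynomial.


equivalent: no
V(D1) = q + q^3 - q^4  (w 0, c 14, <D> = -A^-16 + A^-12 + A^-4)
D2 (bracket A^-16 - 2A^-12 + 2A^-8 - 3A^-4 + 3 - 2A^4 + 2A^8; 12 crossings at w = +4): V = 2q - 2q^2 + 3q^3 - 3q^4 + 2q^5 - 2q^6 + q^7
why: 2 classes among 2 diagrams; unequal V(q) rules out equality


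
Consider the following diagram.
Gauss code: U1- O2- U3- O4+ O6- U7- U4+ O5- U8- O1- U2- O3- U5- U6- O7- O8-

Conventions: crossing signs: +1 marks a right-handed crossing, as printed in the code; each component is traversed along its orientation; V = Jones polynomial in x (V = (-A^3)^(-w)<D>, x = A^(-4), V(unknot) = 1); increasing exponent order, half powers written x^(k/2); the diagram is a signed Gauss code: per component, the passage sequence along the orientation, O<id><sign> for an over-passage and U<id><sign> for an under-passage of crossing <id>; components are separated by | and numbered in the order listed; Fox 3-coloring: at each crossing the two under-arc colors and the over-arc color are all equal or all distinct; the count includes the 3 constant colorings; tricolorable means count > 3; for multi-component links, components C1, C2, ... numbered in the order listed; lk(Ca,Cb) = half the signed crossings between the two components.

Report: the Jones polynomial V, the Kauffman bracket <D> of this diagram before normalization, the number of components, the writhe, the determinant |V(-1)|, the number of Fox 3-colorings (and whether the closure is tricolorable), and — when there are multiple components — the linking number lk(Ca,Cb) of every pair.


V = -x^-9 + x^-8 - 2x^-7 + 3x^-6 - 2x^-5 + 2x^-4 - x^-3 + x^-2
<D> = A^-10 - A^-6 + 2A^-2 - 2A^2 + 3A^6 - 2A^10 + A^14 - A^18 (w = -6)
1 component over 8 crossings, w = -6
3 Fox colorings among 3^8, |V(-1)| = 13: not tricolorable
why: the span of V is 7, forcing >= 7 crossings in any diagram


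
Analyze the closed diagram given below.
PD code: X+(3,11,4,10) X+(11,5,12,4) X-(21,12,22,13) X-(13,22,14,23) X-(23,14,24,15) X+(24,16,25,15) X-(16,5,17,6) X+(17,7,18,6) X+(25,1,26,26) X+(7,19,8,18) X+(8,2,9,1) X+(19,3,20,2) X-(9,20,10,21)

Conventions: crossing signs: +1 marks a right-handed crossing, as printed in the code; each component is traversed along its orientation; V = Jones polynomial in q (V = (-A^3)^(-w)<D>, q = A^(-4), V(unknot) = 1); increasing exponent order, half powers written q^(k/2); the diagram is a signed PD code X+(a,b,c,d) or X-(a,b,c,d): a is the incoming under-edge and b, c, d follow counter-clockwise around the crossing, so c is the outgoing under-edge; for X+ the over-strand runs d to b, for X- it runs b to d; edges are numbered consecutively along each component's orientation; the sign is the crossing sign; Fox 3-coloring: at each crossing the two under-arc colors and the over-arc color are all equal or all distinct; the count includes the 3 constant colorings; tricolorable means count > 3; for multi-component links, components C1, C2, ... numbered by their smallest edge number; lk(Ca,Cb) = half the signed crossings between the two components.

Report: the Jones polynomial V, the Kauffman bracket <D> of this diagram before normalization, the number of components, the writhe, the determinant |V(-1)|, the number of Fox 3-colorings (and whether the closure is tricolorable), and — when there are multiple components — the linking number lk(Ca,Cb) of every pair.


Jones polynomial: V(q) = q + q^3 - q^4
<D> = A^-7 - A^-3 - A^5; writhe +3
components 1, writhe +3 (13 crossings)
3-colorings: 9 of 3^13, det 3 — tricolorable
note: the span of V is 3, forcing >= 3 crossings in any diagram


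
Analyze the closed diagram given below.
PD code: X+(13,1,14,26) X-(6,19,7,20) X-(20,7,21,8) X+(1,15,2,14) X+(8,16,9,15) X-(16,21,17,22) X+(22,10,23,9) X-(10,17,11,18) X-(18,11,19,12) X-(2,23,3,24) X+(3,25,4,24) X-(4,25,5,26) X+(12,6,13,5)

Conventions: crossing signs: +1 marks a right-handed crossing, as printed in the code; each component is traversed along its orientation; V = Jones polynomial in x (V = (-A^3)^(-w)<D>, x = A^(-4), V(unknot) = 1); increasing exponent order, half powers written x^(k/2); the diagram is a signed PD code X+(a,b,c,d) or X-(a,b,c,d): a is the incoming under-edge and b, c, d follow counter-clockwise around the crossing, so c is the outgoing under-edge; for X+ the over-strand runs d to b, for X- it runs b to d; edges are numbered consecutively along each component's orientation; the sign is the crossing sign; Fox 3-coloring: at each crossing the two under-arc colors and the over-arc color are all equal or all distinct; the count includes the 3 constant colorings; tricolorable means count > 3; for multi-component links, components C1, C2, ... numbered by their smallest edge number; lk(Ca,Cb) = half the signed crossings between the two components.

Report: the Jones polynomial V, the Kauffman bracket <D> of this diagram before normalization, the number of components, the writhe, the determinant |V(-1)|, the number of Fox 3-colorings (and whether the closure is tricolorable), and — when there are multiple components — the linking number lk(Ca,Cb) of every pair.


Jones polynomial: V(x) = -x^-6 + 3x^-5 - 5x^-4 + 8x^-3 - 10x^-2 + 10x^-1 - 9 + 8x - 5x^2 + 3x^3 - x^4
<D> = A^-19 - 3A^-15 + 5A^-11 - 8A^-7 + 9A^-3 - 10A + 10A^5 - 8A^9 + 5A^13 - 3A^17 + A^21; writhe -1
components 1, writhe -1 (13 crossings)
3-colorings: 9 of 3^13, det 63 — tricolorable
note: |V(-1)| = 63: so tricolorable, since 3 divides 63


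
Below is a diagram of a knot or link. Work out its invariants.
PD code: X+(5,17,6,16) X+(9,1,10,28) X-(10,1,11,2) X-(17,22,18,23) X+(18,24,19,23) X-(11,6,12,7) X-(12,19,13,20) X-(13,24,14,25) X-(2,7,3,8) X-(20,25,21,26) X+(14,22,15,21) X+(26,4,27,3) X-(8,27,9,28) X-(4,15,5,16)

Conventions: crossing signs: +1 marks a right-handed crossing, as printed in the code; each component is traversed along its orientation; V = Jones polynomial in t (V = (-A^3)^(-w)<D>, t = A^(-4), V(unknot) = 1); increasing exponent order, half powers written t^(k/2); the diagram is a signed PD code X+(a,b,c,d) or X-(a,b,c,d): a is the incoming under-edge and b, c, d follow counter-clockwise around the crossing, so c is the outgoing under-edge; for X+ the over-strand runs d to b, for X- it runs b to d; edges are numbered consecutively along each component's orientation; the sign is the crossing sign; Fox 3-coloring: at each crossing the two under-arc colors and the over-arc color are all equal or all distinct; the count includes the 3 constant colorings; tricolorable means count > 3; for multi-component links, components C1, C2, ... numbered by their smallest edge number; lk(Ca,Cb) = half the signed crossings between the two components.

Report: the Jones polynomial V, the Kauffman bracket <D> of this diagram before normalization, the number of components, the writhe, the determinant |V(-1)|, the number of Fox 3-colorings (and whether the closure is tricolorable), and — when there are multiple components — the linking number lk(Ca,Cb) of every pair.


V = 1
<D> = A^-12 (w = -4)
1 component over 14 crossings, w = -4
3 Fox colorings among 3^14, |V(-1)| = 1: not tricolorable
why: w = -4 shifts under R1 moves; the (-A^3)^(4) factor cancels that in V


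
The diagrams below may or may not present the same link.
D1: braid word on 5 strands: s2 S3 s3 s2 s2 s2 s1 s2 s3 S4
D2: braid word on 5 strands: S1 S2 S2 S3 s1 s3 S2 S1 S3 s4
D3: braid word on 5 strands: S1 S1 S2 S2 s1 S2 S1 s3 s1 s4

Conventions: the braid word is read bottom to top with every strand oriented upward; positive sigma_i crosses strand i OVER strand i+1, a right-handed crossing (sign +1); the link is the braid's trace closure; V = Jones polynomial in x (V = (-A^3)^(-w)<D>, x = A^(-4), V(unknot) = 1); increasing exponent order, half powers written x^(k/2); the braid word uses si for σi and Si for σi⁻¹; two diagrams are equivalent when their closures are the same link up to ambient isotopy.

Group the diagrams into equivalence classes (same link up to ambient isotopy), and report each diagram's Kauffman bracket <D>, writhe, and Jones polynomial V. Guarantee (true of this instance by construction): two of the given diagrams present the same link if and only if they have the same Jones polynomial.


equivalence classes: {D1} | {D2, D3}
D1 (bracket -A^-10 + A^-6 - A^-2 + A^2 + A^10; 10 crossings at w = +6): V = x^2 + x^4 - x^5 + x^6 - x^7
V(D2) = -x^-6 + x^-5 - x^-4 + 2x^-3 - x^-2 + x^-1  [10 crossings, <D> = A^-8 - A^-4 + 2 - A^4 + A^8 - A^12, w = -4]
V(D3) = -x^-6 + x^-5 - x^-4 + 2x^-3 - x^-2 + x^-1  (w -2, c 10, <D> = A^-2 - A^2 + 2A^6 - A^10 + A^14 - A^18)
observation: V(x) takes 2 values over 3 diagrams, fixing the grouping


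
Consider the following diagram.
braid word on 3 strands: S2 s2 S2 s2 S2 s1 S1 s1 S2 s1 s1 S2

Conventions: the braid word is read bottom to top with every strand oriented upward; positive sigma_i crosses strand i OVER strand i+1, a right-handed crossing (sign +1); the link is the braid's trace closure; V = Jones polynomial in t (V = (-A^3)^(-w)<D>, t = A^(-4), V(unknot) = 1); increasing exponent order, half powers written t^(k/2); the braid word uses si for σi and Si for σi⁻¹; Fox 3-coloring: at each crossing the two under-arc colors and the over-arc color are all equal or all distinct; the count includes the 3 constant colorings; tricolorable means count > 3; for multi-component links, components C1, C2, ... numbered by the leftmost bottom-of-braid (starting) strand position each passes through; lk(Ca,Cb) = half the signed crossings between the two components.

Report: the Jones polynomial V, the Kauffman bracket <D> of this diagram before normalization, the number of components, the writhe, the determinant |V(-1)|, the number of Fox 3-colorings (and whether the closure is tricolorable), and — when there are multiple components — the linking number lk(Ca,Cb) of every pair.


V(t) = -t^-3 + 2t^-2 - 2t^-1 + 3 - 2t + 2t^2 - t^3
bracket: -A^-12 + 2A^-8 - 2A^-4 + 3 - 2A^4 + 2A^8 - A^12, w = 0
1 component, writhe 0, over 12 crossings
det 13, colorings 3 of 3^12 — not tricolorable
observation: palindromic: swapping t for 1/t fixes V


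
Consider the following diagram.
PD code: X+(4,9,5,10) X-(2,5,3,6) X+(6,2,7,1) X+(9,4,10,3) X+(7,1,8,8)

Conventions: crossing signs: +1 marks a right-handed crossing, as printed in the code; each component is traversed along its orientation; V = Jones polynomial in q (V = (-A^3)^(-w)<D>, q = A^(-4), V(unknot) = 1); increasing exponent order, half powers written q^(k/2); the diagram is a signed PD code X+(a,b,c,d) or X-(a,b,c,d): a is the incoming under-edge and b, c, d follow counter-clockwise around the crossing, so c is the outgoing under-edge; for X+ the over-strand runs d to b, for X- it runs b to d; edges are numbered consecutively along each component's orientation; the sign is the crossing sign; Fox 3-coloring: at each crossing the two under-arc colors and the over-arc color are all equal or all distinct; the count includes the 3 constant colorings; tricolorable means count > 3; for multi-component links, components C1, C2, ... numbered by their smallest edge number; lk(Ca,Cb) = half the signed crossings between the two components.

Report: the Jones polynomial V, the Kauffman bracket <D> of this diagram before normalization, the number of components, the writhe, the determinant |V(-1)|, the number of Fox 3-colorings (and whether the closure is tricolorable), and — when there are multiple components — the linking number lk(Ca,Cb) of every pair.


Jones polynomial: V(q) = -q^(1/2) - q^(5/2)
<D> = A^-1 + A^7; writhe +3
components 2, writhe +3 (5 crossings)
linking number lk(C1,C2) = +1
3-colorings: 3 of 3^5, det 2 — not tricolorable
note: w = +3 shifts under R1 moves; the (-A^3)^(-3) factor cancels that in V


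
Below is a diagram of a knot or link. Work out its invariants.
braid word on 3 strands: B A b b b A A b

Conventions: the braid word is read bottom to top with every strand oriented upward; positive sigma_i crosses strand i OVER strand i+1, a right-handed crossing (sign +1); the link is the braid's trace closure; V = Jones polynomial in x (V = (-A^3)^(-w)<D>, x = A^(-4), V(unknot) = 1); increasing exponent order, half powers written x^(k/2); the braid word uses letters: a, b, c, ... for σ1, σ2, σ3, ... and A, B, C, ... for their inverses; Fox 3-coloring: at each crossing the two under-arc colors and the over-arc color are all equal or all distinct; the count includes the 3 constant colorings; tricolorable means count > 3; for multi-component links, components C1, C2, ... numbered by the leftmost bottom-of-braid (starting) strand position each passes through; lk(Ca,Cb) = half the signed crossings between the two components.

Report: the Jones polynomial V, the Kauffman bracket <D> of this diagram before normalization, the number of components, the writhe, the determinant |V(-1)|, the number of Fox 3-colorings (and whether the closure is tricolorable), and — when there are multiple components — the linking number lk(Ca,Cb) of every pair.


Jones polynomial: V(x) = -x^-3 + x^-2 - x^-1 + 3 - x + x^2 - x^3
<D> = -A^-12 + A^-8 - A^-4 + 3 - A^4 + A^8 - A^12; writhe 0
components 1, writhe 0 (8 crossings)
3-colorings: 27 of 3^8, det 9 — tricolorable
note: the span of V is 6, forcing >= 6 crossings in any diagram


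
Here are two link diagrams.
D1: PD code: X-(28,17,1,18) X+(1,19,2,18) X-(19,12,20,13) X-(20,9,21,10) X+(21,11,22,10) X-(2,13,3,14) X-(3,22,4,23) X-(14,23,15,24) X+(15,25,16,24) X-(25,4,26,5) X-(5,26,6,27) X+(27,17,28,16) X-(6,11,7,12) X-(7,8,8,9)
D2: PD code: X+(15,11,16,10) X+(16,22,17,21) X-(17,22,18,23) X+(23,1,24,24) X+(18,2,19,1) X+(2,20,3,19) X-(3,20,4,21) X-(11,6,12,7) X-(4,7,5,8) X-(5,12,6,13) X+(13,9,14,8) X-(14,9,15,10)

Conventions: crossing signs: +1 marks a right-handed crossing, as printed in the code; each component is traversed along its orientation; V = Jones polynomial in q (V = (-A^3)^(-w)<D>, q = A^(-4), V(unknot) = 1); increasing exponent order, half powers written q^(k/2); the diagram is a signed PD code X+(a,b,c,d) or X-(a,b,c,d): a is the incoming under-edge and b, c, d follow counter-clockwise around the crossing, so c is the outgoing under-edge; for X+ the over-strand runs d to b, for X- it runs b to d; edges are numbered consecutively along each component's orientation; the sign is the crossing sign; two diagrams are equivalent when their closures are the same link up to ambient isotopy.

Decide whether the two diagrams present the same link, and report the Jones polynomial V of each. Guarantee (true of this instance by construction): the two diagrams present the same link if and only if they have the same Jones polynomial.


equivalent: no
D1 (bracket A^-14 + A^-6 - A^-2; 14 crossings at w = -6): V = -q^-4 + q^-3 + q^-1
V(D2) = 1  (w 0, c 12, <D> = 1)
key observation: comparing 2 Jones polynomials yields 2 groups


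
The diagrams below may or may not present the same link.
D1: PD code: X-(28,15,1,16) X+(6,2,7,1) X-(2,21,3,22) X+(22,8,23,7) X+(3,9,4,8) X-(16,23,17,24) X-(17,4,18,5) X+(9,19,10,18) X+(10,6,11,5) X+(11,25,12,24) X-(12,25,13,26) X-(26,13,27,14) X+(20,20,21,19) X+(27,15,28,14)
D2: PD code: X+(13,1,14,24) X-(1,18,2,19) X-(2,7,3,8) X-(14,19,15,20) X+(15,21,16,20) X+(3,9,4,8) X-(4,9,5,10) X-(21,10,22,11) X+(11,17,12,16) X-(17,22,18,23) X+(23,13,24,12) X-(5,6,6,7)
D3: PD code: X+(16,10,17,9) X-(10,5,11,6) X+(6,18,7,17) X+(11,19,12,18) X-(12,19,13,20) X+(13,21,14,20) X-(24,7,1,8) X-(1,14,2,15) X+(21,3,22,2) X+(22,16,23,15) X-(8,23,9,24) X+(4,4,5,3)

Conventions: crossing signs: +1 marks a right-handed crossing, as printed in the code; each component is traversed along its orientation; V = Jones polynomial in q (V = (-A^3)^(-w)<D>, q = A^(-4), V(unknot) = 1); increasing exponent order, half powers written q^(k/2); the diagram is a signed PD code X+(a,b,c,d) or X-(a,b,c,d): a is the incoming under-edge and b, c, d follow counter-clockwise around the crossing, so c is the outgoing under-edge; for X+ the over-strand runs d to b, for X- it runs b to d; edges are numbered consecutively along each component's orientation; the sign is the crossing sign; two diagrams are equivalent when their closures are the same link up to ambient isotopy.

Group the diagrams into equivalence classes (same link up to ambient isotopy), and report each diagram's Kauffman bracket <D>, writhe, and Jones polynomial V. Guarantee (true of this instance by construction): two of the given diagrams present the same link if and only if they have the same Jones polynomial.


equivalence classes: {D1, D3} | {D2}
D1 (bracket -A^-14 + 2A^-10 - 2A^-6 + 3A^-2 - 3A^2 + 3A^6 - 2A^10 + A^14; 14 crossings at w = +2): V = q^-2 - 2q^-1 + 3 - 3q + 3q^2 - 2q^3 + 2q^4 - q^5
V(D2) = -q^-3 + 2q^-2 - 2q^-1 + 3 - 2q + 2q^2 - q^3  (w -2, c 12, <D> = -A^-18 + 2A^-14 - 2A^-10 + 3A^-6 - 2A^-2 + 2A^2 - A^6)
V(D3) = q^-2 - 2q^-1 + 3 - 3q + 3q^2 - 2q^3 + 2q^4 - q^5  (w +2, c 12, <D> = -A^-14 + 2A^-10 - 2A^-6 + 3A^-2 - 3A^2 + 3A^6 - 2A^10 + A^14)
observation: comparing 3 Jones polynomials yields 2 groups


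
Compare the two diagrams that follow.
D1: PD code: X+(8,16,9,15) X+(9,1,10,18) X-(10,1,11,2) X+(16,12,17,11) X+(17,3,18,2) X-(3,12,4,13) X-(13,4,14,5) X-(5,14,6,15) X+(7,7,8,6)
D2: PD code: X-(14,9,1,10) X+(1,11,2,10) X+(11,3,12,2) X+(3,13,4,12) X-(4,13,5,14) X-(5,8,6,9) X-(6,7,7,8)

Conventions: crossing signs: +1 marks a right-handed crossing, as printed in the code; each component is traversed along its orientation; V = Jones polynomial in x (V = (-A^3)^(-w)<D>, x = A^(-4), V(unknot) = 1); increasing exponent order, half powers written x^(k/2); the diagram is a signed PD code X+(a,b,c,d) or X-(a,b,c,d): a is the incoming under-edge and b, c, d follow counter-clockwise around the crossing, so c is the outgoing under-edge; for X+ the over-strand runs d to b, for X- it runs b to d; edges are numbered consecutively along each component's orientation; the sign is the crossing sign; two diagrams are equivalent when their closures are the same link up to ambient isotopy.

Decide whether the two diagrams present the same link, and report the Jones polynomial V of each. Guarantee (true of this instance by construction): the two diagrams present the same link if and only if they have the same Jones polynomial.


equivalent: yes
V(D1) = 1  (w +1, c 9, <D> = -A^3)
V(D2) = 1  [7 crossings, <D> = -A^-3, w = -1]
key observation: one V(x) for all 2 diagrams — one class (guaranteed)


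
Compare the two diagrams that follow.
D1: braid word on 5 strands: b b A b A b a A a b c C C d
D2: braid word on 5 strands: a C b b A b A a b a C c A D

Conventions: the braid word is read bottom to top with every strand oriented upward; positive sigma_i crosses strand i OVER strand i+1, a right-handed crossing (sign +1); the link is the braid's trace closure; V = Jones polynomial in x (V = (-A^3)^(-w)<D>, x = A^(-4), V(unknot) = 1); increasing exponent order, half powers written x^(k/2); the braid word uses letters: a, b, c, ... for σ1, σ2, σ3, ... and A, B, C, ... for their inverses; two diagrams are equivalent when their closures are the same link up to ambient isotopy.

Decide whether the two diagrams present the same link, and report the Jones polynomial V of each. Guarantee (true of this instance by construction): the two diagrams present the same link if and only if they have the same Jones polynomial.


equivalent: yes
V(D1) = x + 2x^3 + x^5  (w +4, c 14, <D> = A^-8 + 2 + A^8)
V(D2) = x + 2x^3 + x^5  (w +2, c 14, <D> = A^-14 + 2A^-6 + A^2)
why: all 2 diagrams share one V(x), hence one class


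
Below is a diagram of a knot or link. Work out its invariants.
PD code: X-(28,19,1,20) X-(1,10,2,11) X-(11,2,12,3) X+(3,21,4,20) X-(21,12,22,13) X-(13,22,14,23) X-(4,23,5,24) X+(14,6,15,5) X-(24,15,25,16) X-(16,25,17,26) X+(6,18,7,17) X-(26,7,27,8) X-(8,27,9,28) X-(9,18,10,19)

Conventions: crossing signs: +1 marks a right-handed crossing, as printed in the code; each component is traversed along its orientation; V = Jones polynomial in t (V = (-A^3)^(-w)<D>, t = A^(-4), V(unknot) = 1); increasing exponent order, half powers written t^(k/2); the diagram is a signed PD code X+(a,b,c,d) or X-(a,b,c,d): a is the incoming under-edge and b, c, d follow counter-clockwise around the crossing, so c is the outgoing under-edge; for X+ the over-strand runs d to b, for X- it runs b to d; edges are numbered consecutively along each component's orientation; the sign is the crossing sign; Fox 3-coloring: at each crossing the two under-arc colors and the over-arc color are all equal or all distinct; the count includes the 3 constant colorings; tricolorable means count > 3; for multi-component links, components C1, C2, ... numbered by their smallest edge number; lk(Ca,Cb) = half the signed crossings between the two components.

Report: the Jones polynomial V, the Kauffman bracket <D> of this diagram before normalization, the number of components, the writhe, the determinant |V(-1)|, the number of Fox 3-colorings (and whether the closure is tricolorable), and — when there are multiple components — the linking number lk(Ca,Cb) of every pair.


Jones polynomial: V(t) = t^-13 - 3t^-12 + 6t^-11 - 9t^-10 + 11t^-9 - 13t^-8 + 11t^-7 - 9t^-6 + 7t^-5 - 3t^-4 + 2t^-3
<D> = 2A^-12 - 3A^-8 + 7A^-4 - 9 + 11A^4 - 13A^8 + 11A^12 - 9A^16 + 6A^20 - 3A^24 + A^28; writhe -8
components 1, writhe -8 (14 crossings)
3-colorings: 9 of 3^14, det 75 — tricolorable
note: det 75 = |V(-1)|; divisible by 3, so tricolorable


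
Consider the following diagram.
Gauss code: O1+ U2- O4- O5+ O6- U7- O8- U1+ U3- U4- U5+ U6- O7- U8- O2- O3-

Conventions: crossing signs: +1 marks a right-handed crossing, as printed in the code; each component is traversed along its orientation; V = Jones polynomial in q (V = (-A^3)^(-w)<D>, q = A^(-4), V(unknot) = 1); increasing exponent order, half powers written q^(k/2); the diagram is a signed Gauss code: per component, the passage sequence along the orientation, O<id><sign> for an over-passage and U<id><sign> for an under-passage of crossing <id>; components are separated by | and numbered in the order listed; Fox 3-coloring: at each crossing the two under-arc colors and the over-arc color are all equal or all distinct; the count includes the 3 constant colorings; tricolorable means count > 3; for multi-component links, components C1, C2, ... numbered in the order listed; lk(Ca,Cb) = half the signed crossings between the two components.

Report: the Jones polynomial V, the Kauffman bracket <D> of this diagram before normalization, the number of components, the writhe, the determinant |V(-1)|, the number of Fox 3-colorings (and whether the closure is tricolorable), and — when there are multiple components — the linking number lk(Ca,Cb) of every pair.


V = -q^-4 + q^-3 + q^-1
<D> = A^-8 + 1 - A^4 (w = -4)
1 component over 8 crossings, w = -4
9 Fox colorings among 3^8, |V(-1)| = 3: tricolorable
why: w = -4 (over 8 crossings) is diagram-only; (-A^3)^(4) removes it from V


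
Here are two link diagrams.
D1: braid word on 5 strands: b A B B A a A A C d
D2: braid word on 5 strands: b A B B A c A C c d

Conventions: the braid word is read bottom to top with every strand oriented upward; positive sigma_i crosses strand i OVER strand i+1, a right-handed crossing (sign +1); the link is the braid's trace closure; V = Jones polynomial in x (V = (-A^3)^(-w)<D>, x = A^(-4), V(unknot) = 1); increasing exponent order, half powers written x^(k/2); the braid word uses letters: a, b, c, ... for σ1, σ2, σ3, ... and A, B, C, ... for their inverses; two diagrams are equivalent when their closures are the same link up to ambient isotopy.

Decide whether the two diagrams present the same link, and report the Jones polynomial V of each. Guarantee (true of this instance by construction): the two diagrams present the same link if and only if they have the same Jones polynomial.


equivalent: yes
D1 (bracket A^-8 - A^-4 + 2 - A^4 + A^8 - A^12; 10 crossings at w = -4): V = -x^-6 + x^-5 - x^-4 + 2x^-3 - x^-2 + x^-1
D2 (bracket A^-2 - A^2 + 2A^6 - A^10 + A^14 - A^18; 10 crossings at w = -2): V = -x^-6 + x^-5 - x^-4 + 2x^-3 - x^-2 + x^-1
key observation: all 2 diagrams share one V(x), hence one class


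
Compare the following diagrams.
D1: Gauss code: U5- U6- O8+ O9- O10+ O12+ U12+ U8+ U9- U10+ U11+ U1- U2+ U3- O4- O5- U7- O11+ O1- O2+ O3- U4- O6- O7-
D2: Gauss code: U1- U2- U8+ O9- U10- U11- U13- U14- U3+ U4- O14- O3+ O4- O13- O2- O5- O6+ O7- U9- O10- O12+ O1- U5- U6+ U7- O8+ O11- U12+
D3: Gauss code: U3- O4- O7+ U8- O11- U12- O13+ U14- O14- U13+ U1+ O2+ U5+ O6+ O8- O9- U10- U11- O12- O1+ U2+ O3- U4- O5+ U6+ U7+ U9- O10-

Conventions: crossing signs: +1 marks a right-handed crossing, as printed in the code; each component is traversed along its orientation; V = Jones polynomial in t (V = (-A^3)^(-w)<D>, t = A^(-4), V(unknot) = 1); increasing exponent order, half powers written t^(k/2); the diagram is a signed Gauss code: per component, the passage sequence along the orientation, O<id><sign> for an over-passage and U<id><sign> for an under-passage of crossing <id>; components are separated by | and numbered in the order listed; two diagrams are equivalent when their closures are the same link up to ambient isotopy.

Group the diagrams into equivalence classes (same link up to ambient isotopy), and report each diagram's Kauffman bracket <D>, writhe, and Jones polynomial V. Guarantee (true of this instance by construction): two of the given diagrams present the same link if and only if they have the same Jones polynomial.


classes: {D1} | {D2} | {D3}
V(D1) = -t^-4 + t^-3 + t^-1  [12 crossings, <D> = A^-2 + A^6 - A^10, w = -2]
D2 (bracket A^-14 - A^-10 + 2A^-6 - A^-2 + A^2 - A^6; 14 crossings at w = -6): V = -t^-6 + t^-5 - t^-4 + 2t^-3 - t^-2 + t^-1
D3 (bracket A^-10 - A^-6 + 2A^-2 - 2A^2 + 2A^6 - 2A^10 + A^14; 14 crossings at w = -2): V = t^-5 - 2t^-4 + 2t^-3 - 2t^-2 + 2t^-1 - 1 + t
note: 3 classes among 3 diagrams; unequal V(t) rules out equality


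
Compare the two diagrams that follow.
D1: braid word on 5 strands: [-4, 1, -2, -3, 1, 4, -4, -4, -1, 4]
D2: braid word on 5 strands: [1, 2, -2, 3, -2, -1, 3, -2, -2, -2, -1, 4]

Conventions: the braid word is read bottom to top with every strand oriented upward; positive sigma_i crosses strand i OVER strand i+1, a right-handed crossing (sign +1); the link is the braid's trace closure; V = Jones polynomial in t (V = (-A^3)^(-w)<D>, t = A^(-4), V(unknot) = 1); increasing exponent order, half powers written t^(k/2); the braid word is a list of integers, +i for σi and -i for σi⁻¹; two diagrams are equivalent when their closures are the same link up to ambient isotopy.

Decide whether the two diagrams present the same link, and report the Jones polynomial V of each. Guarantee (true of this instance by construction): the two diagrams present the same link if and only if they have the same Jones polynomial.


same link: no
V(D1) = 1  [10 crossings, <D> = A^-6, w = -2]
V(D2) = t^-5 - 2t^-4 + 2t^-3 - 2t^-2 + 2t^-1 - 1 + t  [12 crossings, <D> = A^-10 - A^-6 + 2A^-2 - 2A^2 + 2A^6 - 2A^10 + A^14, w = -2]
insight: 2 values of V(t) split the 2 diagrams


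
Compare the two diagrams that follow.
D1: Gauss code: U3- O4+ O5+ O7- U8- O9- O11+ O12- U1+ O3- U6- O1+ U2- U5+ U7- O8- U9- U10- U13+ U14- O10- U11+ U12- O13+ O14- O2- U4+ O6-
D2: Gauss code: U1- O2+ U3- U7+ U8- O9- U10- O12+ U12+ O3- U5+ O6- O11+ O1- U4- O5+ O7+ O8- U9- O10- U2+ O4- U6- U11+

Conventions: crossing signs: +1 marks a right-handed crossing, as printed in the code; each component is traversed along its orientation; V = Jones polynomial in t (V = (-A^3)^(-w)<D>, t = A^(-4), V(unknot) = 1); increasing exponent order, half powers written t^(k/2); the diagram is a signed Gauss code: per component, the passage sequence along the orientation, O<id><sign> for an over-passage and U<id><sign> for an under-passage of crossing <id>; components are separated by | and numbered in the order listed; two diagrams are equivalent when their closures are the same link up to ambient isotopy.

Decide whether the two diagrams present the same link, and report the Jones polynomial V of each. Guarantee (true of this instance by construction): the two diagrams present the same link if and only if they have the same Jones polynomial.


equivalent: yes
D1 (bracket A^-16 - 2A^-12 + 3A^-8 - 3A^-4 + 4 - 3A^4 + 2A^8 - A^12; 14 crossings at w = -4): V = -t^-6 + 2t^-5 - 3t^-4 + 4t^-3 - 3t^-2 + 3t^-1 - 2 + t
V(D2) = -t^-6 + 2t^-5 - 3t^-4 + 4t^-3 - 3t^-2 + 3t^-1 - 2 + t  (w -2, c 12, <D> = A^-10 - 2A^-6 + 3A^-2 - 3A^2 + 4A^6 - 3A^10 + 2A^14 - A^18)
key observation: all 2 diagrams share one V(t), hence one class


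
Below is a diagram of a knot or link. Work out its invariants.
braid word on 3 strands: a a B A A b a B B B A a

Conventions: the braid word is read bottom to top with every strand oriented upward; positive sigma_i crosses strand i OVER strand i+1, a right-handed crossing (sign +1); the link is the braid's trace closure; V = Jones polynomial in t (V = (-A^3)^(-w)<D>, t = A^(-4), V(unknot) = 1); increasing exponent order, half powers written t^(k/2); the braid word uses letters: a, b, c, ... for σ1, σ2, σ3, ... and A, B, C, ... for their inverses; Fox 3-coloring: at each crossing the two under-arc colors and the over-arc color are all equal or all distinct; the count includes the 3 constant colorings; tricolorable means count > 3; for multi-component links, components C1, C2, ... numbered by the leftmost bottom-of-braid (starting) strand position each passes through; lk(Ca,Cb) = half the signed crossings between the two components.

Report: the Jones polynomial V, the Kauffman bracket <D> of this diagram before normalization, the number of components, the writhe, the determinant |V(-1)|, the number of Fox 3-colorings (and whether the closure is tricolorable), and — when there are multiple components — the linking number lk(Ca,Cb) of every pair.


V(t) = -t^-6 + t^-5 - 2t^-4 + 3t^-3 - 2t^-2 + 3t^-1 - 1 + t - t^2
bracket: -A^-14 + A^-10 - A^-6 + 3A^-2 - 2A^2 + 3A^6 - 2A^10 + A^14 - A^18, w = -2
1 component, writhe -2, over 12 crossings
det 15, colorings 9 of 3^12 — tricolorable
observation: w = -2 shifts under R1 moves; the (-A^3)^(2) factor cancels that in V


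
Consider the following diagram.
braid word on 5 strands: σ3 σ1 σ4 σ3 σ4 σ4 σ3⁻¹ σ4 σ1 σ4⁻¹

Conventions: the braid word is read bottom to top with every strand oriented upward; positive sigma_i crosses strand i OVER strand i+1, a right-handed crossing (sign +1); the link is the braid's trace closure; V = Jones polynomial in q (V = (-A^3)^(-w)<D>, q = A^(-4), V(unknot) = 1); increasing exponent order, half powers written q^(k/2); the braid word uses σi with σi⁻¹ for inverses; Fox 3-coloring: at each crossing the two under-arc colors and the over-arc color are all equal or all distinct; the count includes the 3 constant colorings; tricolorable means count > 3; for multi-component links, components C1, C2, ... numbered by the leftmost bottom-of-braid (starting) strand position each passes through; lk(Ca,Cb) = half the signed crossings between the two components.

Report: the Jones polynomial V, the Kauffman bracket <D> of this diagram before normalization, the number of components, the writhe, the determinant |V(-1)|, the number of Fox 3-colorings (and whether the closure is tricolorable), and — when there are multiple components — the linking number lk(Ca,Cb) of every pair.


Jones polynomial: V(q) = q + q^2 + 2q^3 + q^4 - q^7
<D> = -A^-10 + A^2 + 2A^6 + A^10 + A^14; writhe +6
components 3, writhe +6 (10 crossings)
linking number lk(C1,C2) = +1
lk(C1,C3): 0
lk(C2,C3) = 0
3-colorings: 27 of 3^10, det 0 — tricolorable
note: w = +6 shifts under R1 moves; the (-A^3)^(-6) factor cancels that in V


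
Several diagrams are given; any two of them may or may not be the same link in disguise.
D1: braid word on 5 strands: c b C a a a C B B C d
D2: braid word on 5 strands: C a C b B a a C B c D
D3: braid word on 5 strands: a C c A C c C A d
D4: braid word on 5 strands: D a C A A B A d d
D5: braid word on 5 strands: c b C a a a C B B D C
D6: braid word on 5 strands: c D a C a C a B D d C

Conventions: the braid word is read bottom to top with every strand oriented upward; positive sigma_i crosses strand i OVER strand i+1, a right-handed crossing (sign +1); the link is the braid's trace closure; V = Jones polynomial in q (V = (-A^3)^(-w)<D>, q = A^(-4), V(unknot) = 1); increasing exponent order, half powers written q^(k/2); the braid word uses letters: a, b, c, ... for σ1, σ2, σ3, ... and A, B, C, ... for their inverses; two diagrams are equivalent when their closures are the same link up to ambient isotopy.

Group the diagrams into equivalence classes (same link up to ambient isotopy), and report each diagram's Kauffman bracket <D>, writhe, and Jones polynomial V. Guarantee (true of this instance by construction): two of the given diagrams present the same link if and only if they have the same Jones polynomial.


equivalence classes: {D1, D2, D5, D6} | {D3} | {D4}
D1 (bracket -A^-11 + A^-7 - A^-3 + 2A + A^9; 11 crossings at w = +1): V = -q^(-3/2) - 2q^(1/2) + q^(3/2) - q^(5/2) + q^(7/2)
V(D2) = -q^(-3/2) - 2q^(1/2) + q^(3/2) - q^(5/2) + q^(7/2)  (w -1, c 11, <D> = -A^-17 + A^-13 - A^-9 + 2A^-5 + A^3)
V(D3) = -q^(-1/2) - q^(1/2)  [9 crossings, <D> = A^-5 + A^-1, w = -1]
D4 (bracket A^-7 + A; 9 crossings at w = -3): V = -q^(-5/2) - q^(-1/2)
V(D5) = -q^(-3/2) - 2q^(1/2) + q^(3/2) - q^(5/2) + q^(7/2)  [11 crossings, <D> = -A^-17 + A^-13 - A^-9 + 2A^-5 + A^3, w = -1]
D6 (bracket -A^-17 + A^-13 - A^-9 + 2A^-5 + A^3; 11 crossings at w = -1): V = -q^(-3/2) - 2q^(1/2) + q^(3/2) - q^(5/2) + q^(7/2)
key observation: comparing 6 Jones polynomials yields 3 groups


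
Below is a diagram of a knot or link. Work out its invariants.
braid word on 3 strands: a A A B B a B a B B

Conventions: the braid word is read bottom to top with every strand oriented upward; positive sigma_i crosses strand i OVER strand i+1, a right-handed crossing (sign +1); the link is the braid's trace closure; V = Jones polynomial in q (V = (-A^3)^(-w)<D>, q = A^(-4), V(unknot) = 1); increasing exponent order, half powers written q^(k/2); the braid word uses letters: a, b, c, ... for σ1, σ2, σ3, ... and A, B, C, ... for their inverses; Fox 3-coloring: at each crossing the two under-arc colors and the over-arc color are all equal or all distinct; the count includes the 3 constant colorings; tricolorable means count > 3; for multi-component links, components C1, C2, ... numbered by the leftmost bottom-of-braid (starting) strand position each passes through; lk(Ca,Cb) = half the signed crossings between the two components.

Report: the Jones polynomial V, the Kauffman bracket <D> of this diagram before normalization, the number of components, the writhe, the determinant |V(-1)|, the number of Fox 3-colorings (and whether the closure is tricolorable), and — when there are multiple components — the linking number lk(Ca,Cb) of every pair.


V = -q^-6 + q^-5 - q^-4 + 2q^-3 - q^-2 + q^-1
<D> = A^-8 - A^-4 + 2 - A^4 + A^8 - A^12 (w = -4)
1 component over 10 crossings, w = -4
3 Fox colorings among 3^10, |V(-1)| = 7: not tricolorable
why: V spans 5 powers of q: at least 5 crossings in any diagram


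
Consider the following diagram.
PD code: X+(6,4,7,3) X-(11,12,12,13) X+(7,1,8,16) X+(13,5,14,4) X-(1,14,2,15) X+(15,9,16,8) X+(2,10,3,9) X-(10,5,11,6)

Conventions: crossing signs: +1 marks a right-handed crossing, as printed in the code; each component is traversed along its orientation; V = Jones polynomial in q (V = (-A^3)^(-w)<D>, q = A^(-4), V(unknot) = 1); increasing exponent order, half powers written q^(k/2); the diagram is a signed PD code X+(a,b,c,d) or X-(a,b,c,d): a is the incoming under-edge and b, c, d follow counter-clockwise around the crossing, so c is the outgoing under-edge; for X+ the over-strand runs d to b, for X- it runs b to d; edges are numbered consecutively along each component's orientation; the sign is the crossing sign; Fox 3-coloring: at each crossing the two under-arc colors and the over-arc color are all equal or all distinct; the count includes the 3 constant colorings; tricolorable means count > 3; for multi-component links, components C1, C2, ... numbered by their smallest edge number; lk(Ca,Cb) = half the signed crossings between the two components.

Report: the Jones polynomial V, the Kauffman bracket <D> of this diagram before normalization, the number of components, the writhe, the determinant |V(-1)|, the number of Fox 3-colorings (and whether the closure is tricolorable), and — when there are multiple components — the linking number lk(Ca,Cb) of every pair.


V(q) = 1
bracket: A^6, w = +2
1 component, writhe +2, over 8 crossings
det 1, colorings 3 of 3^8 — not tricolorable
observation: |V(-1)| = 1: so not tricolorable, since 3 does not divide 1


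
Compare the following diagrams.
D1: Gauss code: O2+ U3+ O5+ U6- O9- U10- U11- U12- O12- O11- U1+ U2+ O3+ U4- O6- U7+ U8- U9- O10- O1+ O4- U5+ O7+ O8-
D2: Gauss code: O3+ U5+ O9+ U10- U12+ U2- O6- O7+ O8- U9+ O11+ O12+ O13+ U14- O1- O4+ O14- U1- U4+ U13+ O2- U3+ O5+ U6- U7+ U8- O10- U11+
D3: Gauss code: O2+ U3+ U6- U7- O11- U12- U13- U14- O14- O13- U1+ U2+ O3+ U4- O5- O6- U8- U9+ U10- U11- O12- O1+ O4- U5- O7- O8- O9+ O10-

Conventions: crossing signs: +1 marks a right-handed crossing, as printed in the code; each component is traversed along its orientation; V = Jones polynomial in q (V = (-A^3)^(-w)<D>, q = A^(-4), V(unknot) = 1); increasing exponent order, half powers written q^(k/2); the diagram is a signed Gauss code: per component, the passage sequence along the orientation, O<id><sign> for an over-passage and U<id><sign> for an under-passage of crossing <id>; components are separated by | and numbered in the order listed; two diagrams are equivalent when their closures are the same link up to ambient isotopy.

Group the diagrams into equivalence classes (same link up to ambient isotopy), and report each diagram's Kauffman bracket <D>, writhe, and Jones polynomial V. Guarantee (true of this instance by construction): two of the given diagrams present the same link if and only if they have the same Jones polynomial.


classes: {D1} | {D2} | {D3}
V(D1) = -q^-3 + 2q^-2 - 2q^-1 + 3 - 2q + 2q^2 - q^3  [12 crossings, <D> = -A^-18 + 2A^-14 - 2A^-10 + 3A^-6 - 2A^-2 + 2A^2 - A^6, w = -2]
V(D2) = q^-1 - 1 + 2q - 2q^2 + 2q^3 - 2q^4 + q^5  [14 crossings, <D> = A^-14 - 2A^-10 + 2A^-6 - 2A^-2 + 2A^2 - A^6 + A^10, w = +2]
D3 (bracket A^-14 - A^-10 + 2A^-6 - A^-2 + A^2 - A^6; 14 crossings at w = -6): V = -q^-6 + q^-5 - q^-4 + 2q^-3 - q^-2 + q^-1
note: V(q) takes 3 values over 3 diagrams, fixing the grouping


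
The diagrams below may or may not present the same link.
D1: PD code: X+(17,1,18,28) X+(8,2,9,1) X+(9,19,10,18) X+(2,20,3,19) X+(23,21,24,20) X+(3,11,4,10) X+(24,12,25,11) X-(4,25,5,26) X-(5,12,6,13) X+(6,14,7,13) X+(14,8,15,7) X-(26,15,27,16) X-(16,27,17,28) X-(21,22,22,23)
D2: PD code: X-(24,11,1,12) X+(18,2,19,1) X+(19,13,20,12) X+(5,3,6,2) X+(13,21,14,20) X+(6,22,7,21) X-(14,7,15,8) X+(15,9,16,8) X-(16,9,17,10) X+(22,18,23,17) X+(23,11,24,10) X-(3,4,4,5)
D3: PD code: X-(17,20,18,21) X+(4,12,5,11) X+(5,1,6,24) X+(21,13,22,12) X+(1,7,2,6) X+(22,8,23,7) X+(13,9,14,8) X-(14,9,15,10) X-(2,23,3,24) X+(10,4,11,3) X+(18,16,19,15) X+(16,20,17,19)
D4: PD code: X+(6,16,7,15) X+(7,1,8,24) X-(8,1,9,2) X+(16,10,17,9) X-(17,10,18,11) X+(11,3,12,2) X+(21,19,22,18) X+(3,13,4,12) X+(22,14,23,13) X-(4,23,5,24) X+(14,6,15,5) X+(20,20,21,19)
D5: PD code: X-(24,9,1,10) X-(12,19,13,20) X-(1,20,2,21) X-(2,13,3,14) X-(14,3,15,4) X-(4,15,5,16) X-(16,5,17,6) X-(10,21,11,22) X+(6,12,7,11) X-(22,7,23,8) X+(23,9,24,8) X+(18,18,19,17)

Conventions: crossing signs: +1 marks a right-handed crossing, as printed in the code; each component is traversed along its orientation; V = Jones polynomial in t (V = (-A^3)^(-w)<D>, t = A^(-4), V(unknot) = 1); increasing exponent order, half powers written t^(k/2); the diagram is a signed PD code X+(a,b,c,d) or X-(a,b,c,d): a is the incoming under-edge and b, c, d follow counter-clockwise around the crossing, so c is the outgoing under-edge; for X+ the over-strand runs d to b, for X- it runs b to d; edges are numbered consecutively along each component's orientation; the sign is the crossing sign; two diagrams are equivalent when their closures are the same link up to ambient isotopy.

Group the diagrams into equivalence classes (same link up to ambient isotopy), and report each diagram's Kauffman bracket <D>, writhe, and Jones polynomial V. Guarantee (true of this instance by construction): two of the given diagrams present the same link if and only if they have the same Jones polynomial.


equivalence classes: {D1, D2, D3, D4} | {D5}
D1 (bracket -A^-12 + A^-8 - A^-4 + 2 - A^4 + A^8; 14 crossings at w = +4): V = t - t^2 + 2t^3 - t^4 + t^5 - t^6
D2 (bracket -A^-12 + A^-8 - A^-4 + 2 - A^4 + A^8; 12 crossings at w = +4): V = t - t^2 + 2t^3 - t^4 + t^5 - t^6
V(D3) = t - t^2 + 2t^3 - t^4 + t^5 - t^6  (w +6, c 12, <D> = -A^-6 + A^-2 - A^2 + 2A^6 - A^10 + A^14)
D4 (bracket -A^-6 + A^-2 - A^2 + 2A^6 - A^10 + A^14; 12 crossings at w = +6): V = t - t^2 + 2t^3 - t^4 + t^5 - t^6
V(D5) = -t^-9 + t^-8 - 2t^-7 + 3t^-6 - 2t^-5 + 2t^-4 - t^-3 + t^-2  (w -6, c 12, <D> = A^-10 - A^-6 + 2A^-2 - 2A^2 + 3A^6 - 2A^10 + A^14 - A^18)
key observation: V(t) takes 2 values over 5 diagrams, fixing the grouping
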